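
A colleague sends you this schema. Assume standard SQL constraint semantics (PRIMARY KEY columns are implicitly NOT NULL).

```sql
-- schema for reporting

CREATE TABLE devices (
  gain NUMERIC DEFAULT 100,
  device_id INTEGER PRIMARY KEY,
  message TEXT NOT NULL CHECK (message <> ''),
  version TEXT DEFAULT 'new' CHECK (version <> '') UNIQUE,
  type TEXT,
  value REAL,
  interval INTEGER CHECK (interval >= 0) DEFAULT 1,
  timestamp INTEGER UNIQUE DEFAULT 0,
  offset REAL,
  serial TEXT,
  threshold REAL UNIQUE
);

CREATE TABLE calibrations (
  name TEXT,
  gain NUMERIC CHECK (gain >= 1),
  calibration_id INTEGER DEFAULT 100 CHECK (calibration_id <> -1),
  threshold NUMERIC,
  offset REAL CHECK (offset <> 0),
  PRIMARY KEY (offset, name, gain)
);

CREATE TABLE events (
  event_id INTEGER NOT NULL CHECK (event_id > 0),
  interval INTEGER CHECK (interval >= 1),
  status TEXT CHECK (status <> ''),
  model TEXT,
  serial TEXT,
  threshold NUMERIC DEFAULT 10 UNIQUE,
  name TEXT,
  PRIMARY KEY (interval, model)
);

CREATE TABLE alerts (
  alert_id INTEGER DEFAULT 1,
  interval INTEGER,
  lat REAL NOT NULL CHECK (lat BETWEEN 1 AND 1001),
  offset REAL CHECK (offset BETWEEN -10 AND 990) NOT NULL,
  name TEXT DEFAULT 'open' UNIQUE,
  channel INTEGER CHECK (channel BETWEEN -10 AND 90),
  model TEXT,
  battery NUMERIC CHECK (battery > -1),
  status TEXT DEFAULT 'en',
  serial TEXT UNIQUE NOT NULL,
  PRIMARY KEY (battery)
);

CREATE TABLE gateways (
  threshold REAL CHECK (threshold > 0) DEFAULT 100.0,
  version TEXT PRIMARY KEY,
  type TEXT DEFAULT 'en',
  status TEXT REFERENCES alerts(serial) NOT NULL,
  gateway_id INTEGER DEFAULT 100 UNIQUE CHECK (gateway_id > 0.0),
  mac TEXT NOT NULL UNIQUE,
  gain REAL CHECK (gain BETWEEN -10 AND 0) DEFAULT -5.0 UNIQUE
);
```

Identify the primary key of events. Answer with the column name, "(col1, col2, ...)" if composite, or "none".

A table-level PRIMARY KEY clause names 2 columns: interval, model.
This is a composite key — the combination is unique, not each column individually.

(interval, model)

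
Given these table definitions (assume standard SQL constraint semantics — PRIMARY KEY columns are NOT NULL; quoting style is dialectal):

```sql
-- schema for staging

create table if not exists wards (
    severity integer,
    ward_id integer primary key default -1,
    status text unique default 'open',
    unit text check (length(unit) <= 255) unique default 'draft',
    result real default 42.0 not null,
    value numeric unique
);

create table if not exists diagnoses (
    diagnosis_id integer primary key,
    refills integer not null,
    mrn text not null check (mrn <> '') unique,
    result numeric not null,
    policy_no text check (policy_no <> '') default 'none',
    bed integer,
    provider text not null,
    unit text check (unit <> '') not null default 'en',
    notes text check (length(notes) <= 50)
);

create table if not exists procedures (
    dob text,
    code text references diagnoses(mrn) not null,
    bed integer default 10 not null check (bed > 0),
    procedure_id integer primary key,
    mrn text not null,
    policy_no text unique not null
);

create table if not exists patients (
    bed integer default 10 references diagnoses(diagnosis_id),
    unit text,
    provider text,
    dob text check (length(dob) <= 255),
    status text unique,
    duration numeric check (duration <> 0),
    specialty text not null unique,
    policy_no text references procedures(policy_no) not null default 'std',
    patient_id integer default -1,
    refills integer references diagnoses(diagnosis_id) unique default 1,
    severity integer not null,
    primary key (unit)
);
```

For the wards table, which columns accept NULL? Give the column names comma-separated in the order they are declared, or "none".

- severity: no NOT NULL constraint applies → nullable.
- ward_id: part of the PRIMARY KEY, which implies NOT NULL → not nullable.
- status: UNIQUE does not imply NOT NULL → nullable.
- unit: CHECK does not forbid NULL (a CHECK constraint passes when its expression is NULL) → nullable.
- result: declared NOT NULL → not nullable.
- value: UNIQUE does not imply NOT NULL → nullable.

severity, status, unit, value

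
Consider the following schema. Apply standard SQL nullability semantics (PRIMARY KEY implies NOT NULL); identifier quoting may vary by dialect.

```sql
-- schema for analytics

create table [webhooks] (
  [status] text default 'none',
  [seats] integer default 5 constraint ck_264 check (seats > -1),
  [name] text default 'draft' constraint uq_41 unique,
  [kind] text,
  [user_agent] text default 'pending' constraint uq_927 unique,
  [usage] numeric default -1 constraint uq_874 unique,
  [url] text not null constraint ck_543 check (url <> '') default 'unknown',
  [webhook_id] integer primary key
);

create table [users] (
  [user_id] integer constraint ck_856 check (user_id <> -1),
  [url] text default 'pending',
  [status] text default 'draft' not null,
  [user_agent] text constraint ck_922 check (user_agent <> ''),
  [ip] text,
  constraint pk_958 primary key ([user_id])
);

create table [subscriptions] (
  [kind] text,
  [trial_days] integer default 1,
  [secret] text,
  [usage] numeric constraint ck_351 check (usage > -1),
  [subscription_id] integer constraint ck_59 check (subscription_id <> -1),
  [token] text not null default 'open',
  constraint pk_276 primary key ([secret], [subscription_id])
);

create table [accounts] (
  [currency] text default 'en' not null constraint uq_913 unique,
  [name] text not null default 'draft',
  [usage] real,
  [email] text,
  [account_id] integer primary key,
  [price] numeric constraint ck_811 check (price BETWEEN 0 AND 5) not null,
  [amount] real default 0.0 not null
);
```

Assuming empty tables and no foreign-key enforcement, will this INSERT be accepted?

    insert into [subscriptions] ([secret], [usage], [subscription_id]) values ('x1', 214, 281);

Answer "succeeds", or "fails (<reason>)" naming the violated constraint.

NOT NULL columns: secret is supplied; subscription_id is supplied; token defaults to 'open'.
CHECK constraints: 214 satisfies (usage > -1); 281 satisfies (subscription_id <> -1).
No constraint is violated.

succeeds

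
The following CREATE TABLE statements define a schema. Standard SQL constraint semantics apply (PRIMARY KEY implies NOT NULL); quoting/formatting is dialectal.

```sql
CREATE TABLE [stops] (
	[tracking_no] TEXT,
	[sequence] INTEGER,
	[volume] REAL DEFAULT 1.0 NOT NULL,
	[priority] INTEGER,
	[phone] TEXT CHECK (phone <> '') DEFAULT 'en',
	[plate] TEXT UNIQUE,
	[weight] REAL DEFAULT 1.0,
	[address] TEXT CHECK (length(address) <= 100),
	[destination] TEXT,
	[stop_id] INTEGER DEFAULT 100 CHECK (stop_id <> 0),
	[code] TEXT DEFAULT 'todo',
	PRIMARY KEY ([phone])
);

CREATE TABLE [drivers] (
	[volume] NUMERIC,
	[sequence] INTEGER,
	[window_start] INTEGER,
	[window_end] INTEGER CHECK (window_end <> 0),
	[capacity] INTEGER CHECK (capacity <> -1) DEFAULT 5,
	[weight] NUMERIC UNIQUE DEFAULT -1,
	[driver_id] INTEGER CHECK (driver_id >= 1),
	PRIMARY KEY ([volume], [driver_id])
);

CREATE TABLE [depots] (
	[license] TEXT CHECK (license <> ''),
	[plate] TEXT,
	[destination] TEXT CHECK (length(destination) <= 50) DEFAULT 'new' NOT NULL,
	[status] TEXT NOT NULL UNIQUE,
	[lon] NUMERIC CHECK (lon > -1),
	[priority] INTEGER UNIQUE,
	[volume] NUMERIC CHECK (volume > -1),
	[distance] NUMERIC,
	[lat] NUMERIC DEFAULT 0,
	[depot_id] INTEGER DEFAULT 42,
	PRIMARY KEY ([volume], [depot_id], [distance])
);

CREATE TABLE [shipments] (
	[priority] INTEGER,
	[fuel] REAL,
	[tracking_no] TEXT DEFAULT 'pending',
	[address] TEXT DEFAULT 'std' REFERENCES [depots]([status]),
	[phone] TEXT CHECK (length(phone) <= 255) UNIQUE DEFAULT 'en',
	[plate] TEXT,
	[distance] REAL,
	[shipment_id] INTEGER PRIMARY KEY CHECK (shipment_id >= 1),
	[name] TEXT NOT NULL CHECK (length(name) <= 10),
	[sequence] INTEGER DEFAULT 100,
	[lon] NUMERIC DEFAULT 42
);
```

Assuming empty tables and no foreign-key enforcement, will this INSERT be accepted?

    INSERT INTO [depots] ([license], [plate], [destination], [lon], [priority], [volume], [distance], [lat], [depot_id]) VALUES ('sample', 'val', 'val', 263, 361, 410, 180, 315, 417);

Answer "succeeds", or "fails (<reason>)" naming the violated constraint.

fails (NOT NULL on status)

status is omitted from the column list and has no DEFAULT, so it would receive NULL.
But status is declared NOT NULL.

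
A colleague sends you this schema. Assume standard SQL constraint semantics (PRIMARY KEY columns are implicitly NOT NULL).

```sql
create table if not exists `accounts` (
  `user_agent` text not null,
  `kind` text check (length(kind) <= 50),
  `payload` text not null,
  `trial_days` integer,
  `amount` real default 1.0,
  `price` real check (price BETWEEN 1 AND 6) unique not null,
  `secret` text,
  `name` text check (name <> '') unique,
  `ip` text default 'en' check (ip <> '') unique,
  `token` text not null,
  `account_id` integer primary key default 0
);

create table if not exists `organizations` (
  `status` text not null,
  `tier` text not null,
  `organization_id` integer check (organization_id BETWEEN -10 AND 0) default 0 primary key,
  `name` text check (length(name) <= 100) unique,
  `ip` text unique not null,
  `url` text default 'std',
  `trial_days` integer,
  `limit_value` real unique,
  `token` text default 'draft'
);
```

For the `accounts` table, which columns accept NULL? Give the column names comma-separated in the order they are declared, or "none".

- user_agent: declared NOT NULL → not nullable.
- kind: CHECK does not forbid NULL (a CHECK constraint passes when its expression is NULL) → nullable.
- payload: declared NOT NULL → not nullable.
- trial_days: no NOT NULL constraint applies → nullable.
- amount: DEFAULT only fills an omitted column; an explicit NULL is still allowed → nullable.
- price: declared NOT NULL → not nullable.
- secret: no NOT NULL constraint applies → nullable.
- name: CHECK does not forbid NULL (a CHECK constraint passes when its expression is NULL) → nullable.
- ip: CHECK does not forbid NULL (a CHECK constraint passes when its expression is NULL) → nullable.
- token: declared NOT NULL → not nullable.
- account_id: part of the PRIMARY KEY, which implies NOT NULL → not nullable.

kind, trial_days, amount, secret, name, ip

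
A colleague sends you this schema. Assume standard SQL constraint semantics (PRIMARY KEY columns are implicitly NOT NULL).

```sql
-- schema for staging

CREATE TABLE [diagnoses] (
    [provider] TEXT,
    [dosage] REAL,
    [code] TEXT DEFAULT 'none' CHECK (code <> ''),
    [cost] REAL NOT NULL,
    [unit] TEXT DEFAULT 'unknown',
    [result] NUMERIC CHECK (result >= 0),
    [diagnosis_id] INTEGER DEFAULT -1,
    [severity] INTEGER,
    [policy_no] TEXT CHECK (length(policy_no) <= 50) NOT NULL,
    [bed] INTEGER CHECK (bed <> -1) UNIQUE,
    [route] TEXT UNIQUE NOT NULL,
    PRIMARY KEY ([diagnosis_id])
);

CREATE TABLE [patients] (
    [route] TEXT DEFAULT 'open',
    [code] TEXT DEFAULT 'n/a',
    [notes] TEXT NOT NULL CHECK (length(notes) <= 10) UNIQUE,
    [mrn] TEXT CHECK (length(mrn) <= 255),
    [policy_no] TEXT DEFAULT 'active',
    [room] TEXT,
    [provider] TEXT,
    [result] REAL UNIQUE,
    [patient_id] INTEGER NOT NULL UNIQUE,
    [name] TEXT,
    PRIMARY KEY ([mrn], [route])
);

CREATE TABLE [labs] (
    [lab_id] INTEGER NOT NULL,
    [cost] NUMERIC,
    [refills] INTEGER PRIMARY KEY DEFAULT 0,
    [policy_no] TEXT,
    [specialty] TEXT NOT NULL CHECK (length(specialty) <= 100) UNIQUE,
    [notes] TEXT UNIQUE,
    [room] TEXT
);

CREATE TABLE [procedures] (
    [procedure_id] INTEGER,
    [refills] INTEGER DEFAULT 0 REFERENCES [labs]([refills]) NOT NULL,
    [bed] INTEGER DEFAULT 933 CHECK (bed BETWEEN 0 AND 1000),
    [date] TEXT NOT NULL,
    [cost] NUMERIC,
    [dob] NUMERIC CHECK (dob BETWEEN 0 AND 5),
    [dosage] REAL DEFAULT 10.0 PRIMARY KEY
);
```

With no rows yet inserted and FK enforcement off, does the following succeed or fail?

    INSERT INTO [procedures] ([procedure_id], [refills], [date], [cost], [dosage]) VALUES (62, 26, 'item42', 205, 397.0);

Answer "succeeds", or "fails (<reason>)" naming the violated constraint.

NOT NULL columns: date is supplied; dosage is supplied; refills is supplied.
No constraint is violated.

succeeds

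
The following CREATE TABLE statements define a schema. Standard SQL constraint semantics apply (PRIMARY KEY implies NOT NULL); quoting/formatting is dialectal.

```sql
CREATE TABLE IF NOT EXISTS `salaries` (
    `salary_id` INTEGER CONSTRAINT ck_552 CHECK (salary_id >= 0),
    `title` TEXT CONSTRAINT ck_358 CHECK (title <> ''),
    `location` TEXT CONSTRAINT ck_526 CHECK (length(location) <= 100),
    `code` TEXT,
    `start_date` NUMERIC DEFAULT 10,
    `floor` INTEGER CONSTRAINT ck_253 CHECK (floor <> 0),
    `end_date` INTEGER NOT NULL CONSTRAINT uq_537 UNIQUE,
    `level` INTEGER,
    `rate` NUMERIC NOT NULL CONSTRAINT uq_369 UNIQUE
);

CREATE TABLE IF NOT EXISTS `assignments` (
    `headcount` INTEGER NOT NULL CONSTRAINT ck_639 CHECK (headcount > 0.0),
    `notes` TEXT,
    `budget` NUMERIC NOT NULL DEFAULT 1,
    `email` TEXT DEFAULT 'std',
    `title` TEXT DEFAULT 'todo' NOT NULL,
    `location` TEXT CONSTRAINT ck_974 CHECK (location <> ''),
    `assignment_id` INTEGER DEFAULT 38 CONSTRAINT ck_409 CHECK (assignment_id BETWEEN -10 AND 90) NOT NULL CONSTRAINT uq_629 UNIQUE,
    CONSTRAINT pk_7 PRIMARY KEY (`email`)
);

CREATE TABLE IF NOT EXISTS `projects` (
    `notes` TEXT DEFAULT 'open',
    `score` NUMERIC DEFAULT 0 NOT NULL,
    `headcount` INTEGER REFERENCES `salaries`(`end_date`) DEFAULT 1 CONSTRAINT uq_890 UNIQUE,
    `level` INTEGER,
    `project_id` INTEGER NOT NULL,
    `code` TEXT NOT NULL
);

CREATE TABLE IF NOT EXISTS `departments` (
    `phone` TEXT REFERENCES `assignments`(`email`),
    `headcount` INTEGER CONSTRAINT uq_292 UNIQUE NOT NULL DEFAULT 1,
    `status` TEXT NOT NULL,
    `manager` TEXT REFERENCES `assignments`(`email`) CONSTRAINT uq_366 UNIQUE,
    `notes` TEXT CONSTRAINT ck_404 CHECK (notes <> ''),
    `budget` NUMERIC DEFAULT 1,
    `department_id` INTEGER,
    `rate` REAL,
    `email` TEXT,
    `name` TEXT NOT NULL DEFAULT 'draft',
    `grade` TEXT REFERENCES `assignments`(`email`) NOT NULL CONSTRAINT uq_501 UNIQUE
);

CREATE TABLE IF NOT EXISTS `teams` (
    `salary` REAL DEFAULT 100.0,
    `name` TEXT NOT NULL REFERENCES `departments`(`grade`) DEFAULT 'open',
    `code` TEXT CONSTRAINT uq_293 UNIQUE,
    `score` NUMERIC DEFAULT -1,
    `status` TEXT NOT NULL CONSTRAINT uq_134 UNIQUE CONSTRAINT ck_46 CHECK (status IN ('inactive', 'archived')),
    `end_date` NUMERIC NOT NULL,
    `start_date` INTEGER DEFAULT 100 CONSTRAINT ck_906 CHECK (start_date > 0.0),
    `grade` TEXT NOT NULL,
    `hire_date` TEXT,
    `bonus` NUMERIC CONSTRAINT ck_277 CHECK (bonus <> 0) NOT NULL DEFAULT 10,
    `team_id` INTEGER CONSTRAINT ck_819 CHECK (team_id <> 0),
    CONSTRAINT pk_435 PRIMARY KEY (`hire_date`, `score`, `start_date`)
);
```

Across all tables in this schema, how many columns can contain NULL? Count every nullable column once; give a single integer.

22

salaries: 7 nullable (salary_id, title, location, code, start_date, floor, level — PK none and explicit NOT NULL columns excluded).
assignments: 2 nullable (notes, location — PK (email) and explicit NOT NULL columns excluded).
projects: 3 nullable (notes, headcount, level — PK none and explicit NOT NULL columns excluded).
departments: 7 nullable (phone, manager, notes, budget, department_id, rate, email — PK none and explicit NOT NULL columns excluded).
teams: 3 nullable (salary, code, team_id — PK (hire_date, score, start_date) and explicit NOT NULL columns excluded).
Total: 7 + 2 + 3 + 7 + 3 = 22.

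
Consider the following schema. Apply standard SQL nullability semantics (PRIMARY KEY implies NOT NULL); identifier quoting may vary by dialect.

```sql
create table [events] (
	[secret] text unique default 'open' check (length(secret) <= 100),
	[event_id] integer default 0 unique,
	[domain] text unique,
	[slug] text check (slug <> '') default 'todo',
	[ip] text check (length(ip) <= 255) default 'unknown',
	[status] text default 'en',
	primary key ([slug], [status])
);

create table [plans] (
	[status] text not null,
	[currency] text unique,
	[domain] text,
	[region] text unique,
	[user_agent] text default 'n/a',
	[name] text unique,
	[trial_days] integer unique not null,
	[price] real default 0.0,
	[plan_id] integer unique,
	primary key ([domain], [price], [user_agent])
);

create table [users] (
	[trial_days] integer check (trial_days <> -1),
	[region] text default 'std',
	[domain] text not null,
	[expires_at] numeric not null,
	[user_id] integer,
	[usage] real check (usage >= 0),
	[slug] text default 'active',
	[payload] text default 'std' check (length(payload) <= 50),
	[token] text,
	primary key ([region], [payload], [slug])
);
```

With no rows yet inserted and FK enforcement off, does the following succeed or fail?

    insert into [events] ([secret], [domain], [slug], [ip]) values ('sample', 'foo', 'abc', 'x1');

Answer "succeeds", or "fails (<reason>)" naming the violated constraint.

NOT NULL columns: slug is supplied; status defaults to 'en'.
CHECK constraints: 'sample' satisfies (length(secret) <= 100); 'abc' satisfies (slug <> ''); 'x1' satisfies (length(ip) <= 255).
No constraint is violated.

succeeds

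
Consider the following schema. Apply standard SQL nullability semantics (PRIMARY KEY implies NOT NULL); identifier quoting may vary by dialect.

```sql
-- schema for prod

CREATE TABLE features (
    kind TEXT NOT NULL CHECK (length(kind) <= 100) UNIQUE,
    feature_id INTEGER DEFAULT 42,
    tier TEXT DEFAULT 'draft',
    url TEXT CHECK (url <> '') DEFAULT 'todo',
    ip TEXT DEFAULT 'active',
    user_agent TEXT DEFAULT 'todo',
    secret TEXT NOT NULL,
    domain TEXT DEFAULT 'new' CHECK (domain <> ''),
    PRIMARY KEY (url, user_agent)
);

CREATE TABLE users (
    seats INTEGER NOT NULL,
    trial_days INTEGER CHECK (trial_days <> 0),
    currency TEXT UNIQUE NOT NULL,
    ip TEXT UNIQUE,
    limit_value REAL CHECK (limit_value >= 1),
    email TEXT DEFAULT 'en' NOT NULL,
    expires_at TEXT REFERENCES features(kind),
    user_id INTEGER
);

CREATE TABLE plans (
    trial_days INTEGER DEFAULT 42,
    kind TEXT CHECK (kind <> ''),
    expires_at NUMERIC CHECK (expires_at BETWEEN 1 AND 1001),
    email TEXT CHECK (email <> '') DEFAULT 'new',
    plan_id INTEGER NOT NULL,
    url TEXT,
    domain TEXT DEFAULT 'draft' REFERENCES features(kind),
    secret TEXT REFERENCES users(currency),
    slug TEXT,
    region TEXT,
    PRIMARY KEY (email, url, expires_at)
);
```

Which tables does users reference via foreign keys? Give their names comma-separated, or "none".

- expires_at REFERENCES features(kind).

features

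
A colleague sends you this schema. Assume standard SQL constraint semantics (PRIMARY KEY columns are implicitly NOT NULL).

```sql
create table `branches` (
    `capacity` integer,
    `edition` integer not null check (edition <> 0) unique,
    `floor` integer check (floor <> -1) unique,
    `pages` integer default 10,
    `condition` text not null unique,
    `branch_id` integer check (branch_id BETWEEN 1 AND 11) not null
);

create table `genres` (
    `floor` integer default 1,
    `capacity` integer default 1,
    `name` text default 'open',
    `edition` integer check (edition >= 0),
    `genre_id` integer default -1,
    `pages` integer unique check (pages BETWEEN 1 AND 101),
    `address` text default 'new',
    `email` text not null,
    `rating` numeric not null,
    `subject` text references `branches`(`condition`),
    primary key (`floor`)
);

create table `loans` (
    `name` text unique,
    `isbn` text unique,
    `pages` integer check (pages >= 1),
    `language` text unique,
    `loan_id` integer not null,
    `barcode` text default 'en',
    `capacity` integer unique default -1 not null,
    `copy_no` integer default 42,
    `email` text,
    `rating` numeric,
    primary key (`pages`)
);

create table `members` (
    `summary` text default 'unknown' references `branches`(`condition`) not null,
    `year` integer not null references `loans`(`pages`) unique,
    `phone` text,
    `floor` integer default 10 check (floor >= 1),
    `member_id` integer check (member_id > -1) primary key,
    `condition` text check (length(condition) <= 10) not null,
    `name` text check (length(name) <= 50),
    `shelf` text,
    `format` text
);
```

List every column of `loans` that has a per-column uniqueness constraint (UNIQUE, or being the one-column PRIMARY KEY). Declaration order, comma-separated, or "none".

name, isbn, pages, language, capacity

- name: declared UNIQUE → unique.
- isbn: declared UNIQUE → unique.
- pages: single-column PRIMARY KEY → unique.
- language: declared UNIQUE → unique.
- loan_id: no UNIQUE or single-column PK constraint.
- barcode: no UNIQUE or single-column PK constraint.
- capacity: declared UNIQUE → unique.
- copy_no: no UNIQUE or single-column PK constraint.
- email: no UNIQUE or single-column PK constraint.
- rating: no UNIQUE or single-column PK constraint.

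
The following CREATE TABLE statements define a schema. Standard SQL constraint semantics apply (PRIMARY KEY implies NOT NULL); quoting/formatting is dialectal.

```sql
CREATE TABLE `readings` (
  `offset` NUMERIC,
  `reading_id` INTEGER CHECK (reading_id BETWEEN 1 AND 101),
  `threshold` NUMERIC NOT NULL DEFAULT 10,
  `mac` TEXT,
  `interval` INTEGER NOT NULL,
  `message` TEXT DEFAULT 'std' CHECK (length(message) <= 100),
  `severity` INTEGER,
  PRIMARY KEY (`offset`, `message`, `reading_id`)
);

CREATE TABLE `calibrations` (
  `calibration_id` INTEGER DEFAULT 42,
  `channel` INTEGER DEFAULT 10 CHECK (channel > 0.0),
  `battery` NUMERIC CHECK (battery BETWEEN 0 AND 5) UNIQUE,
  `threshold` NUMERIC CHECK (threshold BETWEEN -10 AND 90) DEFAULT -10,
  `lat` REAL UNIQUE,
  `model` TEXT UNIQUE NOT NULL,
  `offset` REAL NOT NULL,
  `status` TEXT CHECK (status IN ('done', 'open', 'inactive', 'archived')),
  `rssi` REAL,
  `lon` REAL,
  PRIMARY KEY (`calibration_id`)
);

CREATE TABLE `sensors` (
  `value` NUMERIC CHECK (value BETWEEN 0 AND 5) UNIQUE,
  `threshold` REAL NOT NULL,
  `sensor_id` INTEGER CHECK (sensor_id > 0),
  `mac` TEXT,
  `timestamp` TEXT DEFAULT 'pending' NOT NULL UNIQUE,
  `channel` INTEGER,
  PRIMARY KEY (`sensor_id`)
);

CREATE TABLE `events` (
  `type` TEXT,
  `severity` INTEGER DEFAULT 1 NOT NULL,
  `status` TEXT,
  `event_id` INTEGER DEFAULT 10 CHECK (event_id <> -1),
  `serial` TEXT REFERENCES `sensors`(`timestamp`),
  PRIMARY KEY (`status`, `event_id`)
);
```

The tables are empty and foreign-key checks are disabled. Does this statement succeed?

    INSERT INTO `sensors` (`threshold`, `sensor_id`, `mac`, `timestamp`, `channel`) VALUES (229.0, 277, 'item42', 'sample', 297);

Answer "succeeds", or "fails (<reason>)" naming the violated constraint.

succeeds

NOT NULL columns: sensor_id is supplied; threshold is supplied; timestamp is supplied.
CHECK constraints: 277 satisfies (sensor_id > 0).
No constraint is violated.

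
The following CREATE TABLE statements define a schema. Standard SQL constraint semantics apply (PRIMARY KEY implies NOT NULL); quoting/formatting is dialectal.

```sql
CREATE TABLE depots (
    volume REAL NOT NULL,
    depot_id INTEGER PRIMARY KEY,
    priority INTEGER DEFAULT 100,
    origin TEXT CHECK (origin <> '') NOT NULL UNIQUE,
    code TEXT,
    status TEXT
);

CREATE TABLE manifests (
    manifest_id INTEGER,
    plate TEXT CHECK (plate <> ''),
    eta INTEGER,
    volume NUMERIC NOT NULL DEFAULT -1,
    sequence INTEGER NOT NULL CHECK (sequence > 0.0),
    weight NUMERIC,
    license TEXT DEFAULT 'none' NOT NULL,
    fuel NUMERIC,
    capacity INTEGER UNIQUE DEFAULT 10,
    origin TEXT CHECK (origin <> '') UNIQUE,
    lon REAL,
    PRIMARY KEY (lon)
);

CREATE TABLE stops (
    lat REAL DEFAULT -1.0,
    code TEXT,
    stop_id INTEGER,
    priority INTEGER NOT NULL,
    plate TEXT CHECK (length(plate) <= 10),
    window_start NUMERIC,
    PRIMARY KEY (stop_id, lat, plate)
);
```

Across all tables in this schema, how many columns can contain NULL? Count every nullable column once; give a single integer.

depots: 3 nullable (priority, code, status — PK (depot_id) and explicit NOT NULL columns excluded).
manifests: 7 nullable (manifest_id, plate, eta, weight, fuel, capacity, origin — PK (lon) and explicit NOT NULL columns excluded).
stops: 2 nullable (code, window_start — PK (stop_id, lat, plate) and explicit NOT NULL columns excluded).
Total: 3 + 7 + 2 = 12.

12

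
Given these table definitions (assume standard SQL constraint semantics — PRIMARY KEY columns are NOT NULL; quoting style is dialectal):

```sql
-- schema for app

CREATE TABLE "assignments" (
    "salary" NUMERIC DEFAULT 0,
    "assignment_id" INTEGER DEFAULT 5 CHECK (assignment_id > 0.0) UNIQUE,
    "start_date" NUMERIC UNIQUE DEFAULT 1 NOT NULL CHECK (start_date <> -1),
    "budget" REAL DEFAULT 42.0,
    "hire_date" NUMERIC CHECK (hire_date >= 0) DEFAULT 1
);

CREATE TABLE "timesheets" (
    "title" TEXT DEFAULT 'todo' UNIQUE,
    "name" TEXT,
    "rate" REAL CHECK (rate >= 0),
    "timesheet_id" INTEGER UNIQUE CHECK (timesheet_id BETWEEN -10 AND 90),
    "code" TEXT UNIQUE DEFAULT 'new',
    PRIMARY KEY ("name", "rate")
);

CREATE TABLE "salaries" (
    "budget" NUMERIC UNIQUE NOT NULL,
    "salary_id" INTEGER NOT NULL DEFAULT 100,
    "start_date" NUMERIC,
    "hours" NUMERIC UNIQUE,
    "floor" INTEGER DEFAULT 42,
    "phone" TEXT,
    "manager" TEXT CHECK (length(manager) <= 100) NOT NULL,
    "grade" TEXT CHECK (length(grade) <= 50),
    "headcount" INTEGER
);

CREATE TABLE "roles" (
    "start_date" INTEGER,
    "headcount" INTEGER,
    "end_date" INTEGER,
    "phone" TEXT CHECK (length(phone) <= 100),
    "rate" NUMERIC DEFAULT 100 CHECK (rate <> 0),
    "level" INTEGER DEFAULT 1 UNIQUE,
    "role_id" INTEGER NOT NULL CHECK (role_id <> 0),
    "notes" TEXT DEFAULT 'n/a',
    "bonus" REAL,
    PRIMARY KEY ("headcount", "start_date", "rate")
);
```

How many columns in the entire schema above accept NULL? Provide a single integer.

assignments: 4 nullable (salary, assignment_id, budget, hire_date — PK none and explicit NOT NULL columns excluded).
timesheets: 3 nullable (title, timesheet_id, code — PK (name, rate) and explicit NOT NULL columns excluded).
salaries: 6 nullable (start_date, hours, floor, phone, grade, headcount — PK none and explicit NOT NULL columns excluded).
roles: 5 nullable (end_date, phone, level, notes, bonus — PK (headcount, start_date, rate) and explicit NOT NULL columns excluded).
Total: 4 + 3 + 6 + 5 = 18.

18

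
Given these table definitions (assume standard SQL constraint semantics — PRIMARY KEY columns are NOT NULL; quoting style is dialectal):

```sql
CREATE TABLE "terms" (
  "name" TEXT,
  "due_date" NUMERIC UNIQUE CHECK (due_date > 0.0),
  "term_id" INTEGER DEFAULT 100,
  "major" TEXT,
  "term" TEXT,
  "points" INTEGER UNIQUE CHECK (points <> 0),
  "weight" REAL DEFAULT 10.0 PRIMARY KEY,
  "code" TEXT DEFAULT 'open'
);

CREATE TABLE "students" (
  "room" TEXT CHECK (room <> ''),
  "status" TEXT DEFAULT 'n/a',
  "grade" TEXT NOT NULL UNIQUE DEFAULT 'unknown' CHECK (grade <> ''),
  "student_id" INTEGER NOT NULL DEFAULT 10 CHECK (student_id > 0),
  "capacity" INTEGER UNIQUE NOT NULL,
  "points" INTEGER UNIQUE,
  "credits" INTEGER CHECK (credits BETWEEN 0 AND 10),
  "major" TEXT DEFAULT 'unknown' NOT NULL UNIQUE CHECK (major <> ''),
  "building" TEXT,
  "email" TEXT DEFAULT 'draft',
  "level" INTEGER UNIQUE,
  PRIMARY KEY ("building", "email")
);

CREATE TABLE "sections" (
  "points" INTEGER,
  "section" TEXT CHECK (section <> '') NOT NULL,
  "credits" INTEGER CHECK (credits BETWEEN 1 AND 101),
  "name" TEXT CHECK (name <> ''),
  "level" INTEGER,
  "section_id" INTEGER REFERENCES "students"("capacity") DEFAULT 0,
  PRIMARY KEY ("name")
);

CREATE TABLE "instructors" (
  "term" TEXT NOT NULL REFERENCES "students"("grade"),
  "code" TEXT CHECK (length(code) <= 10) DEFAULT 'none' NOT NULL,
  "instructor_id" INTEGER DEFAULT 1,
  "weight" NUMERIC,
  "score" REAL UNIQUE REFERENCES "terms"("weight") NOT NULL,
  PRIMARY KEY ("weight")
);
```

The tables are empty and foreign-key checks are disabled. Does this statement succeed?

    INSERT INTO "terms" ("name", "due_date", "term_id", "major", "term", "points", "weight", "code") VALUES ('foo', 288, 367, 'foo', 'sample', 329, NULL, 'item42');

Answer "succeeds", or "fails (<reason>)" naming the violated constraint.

weight is explicitly set to NULL, but weight is part of the PRIMARY KEY (implied NOT NULL).

fails (NOT NULL on weight)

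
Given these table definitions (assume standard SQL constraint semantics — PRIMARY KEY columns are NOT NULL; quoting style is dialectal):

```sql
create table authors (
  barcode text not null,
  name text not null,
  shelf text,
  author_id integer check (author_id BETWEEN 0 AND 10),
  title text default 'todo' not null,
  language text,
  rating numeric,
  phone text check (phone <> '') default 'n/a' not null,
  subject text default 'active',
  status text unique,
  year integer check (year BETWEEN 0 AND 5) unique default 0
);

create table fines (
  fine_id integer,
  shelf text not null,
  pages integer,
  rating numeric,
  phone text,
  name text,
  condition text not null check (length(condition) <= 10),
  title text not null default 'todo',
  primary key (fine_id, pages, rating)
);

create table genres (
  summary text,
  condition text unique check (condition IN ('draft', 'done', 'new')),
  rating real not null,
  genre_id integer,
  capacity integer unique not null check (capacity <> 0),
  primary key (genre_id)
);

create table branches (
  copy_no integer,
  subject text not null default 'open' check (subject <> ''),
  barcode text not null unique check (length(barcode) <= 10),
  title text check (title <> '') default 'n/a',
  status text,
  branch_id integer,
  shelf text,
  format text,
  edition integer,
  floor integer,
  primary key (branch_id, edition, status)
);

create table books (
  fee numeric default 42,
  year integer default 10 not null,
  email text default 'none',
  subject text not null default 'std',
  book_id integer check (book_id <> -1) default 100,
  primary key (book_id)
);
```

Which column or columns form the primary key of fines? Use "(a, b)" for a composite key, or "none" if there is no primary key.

(fine_id, pages, rating)

A table-level PRIMARY KEY clause names 3 columns: fine_id, pages, rating.
This is a composite key — the combination is unique, not each column individually.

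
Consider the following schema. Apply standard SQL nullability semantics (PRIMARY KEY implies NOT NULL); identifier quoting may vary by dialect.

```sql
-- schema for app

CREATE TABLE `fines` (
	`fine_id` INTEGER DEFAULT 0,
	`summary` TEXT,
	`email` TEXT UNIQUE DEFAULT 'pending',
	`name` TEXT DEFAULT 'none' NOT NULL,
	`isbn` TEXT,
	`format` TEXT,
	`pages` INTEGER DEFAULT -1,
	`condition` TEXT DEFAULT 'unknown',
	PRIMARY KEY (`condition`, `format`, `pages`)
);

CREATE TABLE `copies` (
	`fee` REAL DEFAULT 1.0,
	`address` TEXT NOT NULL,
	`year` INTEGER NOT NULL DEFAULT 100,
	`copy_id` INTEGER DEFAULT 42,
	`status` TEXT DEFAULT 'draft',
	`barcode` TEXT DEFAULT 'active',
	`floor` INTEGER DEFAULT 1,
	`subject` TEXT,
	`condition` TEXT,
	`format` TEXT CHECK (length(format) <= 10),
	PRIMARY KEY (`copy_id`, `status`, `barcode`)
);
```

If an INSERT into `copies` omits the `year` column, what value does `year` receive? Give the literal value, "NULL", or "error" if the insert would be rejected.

100

year has an explicit DEFAULT 100.
When the column is omitted from an INSERT, that default is used.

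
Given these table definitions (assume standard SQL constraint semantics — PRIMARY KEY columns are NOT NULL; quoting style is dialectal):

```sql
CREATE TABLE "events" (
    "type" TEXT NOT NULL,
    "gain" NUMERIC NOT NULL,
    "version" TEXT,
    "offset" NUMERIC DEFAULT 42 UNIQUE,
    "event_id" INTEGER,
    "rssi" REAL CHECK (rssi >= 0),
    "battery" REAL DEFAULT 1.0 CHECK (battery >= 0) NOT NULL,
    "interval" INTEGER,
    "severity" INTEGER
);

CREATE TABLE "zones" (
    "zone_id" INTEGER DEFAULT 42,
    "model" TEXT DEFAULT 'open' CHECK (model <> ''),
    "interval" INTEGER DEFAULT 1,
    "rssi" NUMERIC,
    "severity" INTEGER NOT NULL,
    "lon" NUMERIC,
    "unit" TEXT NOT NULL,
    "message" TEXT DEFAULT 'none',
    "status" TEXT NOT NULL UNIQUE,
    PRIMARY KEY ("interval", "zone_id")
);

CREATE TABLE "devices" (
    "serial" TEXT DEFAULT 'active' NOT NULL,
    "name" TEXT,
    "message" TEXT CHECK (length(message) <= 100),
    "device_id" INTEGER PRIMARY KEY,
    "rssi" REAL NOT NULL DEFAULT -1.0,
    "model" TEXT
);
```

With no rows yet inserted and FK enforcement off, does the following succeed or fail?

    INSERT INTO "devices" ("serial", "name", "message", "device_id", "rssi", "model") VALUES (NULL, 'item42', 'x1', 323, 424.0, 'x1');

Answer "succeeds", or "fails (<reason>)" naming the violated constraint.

fails (NOT NULL on serial)

serial is explicitly set to NULL, but serial is declared NOT NULL.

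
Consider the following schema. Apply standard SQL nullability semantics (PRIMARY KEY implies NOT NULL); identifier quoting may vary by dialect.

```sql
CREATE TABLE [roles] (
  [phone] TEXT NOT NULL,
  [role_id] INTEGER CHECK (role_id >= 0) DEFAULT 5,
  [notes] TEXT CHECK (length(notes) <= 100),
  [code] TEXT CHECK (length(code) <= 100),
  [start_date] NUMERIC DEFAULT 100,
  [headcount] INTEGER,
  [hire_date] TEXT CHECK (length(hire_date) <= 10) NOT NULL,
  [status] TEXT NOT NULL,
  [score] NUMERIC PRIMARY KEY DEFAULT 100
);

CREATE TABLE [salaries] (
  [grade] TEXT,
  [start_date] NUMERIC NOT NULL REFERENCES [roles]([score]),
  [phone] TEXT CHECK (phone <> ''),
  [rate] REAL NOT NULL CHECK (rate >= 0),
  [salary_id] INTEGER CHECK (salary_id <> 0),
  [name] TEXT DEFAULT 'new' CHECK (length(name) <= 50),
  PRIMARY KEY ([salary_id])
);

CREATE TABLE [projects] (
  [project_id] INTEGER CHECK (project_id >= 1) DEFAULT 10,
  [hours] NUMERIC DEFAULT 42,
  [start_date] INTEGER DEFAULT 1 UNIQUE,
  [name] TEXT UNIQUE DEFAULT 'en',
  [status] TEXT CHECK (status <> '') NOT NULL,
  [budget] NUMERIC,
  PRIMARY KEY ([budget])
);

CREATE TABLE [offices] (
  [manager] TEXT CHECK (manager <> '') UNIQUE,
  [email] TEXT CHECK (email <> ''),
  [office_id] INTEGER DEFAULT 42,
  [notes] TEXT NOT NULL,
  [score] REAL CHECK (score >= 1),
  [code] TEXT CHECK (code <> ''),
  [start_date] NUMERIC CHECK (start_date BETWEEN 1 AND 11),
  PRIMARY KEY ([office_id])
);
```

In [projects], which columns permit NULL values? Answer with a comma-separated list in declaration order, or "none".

- project_id: CHECK does not forbid NULL (a CHECK constraint passes when its expression is NULL) → nullable.
- hours: DEFAULT only fills an omitted column; an explicit NULL is still allowed → nullable.
- start_date: UNIQUE does not imply NOT NULL → nullable.
- name: UNIQUE does not imply NOT NULL → nullable.
- status: declared NOT NULL → not nullable.
- budget: part of the PRIMARY KEY, which implies NOT NULL → not nullable.

project_id, hours, start_date, name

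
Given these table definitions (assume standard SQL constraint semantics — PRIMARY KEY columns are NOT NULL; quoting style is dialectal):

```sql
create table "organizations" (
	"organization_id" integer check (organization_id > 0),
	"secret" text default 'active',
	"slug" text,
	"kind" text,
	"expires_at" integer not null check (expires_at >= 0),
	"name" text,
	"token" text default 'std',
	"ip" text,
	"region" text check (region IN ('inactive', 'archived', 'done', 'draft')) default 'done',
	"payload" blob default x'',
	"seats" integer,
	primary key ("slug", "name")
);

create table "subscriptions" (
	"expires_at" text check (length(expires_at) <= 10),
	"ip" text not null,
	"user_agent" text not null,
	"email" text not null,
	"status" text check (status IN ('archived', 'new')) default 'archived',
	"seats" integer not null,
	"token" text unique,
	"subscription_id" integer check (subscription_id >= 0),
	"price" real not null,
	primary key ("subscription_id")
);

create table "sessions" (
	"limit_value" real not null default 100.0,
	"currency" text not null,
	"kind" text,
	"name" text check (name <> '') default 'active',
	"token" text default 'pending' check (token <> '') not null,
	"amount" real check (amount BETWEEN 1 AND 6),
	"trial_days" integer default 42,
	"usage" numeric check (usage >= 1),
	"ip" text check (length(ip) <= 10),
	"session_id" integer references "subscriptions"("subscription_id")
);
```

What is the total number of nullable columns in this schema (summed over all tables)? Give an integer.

18

organizations: 8 nullable (organization_id, secret, kind, token, ip, region, payload, seats — PK (slug, name) and explicit NOT NULL columns excluded).
subscriptions: 3 nullable (expires_at, status, token — PK (subscription_id) and explicit NOT NULL columns excluded).
sessions: 7 nullable (kind, name, amount, trial_days, usage, ip, session_id — PK none and explicit NOT NULL columns excluded).
Total: 8 + 3 + 7 = 18.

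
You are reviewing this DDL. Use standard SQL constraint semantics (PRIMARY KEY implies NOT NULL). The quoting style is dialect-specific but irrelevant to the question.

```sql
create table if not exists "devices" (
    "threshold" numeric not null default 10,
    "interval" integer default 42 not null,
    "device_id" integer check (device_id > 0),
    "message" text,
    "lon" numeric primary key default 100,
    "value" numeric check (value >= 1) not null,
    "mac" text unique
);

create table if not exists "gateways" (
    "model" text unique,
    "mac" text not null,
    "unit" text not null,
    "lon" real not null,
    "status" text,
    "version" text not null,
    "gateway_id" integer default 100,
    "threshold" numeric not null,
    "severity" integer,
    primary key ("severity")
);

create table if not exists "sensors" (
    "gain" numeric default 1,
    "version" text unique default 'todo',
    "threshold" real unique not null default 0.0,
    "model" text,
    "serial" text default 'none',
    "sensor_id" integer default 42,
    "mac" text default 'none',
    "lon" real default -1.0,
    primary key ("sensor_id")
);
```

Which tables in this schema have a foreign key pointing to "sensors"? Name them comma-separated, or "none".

No REFERENCES clause anywhere in the schema names sensors.

none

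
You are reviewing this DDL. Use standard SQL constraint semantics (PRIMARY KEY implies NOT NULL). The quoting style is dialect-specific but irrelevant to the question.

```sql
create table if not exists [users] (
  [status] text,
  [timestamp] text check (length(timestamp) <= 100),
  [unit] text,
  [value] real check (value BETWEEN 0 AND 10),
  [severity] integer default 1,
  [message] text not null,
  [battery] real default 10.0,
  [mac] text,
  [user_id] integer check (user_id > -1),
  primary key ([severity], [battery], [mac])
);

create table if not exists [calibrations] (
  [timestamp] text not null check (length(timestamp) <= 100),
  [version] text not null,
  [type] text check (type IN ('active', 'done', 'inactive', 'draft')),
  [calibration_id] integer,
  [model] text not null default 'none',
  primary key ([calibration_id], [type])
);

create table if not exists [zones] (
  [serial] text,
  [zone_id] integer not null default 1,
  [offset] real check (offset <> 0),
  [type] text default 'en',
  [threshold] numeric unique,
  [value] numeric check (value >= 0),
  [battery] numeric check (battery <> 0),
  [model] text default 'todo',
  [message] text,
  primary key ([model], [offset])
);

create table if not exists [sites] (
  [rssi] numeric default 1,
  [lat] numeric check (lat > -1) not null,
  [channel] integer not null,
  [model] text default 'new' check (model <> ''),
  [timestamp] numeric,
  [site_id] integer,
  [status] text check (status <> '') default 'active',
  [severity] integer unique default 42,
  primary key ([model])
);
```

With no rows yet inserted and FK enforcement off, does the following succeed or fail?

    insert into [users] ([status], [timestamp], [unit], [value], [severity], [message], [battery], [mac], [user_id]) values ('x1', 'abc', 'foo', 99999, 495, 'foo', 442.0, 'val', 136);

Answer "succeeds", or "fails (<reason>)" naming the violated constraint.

The value 99999 for value violates CHECK (value BETWEEN 0 AND 10).

fails (CHECK on value)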